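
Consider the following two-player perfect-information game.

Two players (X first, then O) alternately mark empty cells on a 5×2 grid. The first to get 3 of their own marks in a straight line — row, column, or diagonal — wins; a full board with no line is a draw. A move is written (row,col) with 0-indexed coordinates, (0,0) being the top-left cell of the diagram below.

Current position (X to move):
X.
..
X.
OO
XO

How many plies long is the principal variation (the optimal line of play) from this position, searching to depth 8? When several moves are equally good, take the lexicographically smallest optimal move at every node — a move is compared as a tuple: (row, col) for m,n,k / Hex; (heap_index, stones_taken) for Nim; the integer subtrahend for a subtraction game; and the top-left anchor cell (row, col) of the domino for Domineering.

PV length from [X./../X./OO/XO]: 1 ply

p1 X@[X./../X./OO/XO]: (0,1)[XX/../X./OO/XO]-1 (1,0)[X./X./X./OO/XO]+1* (1,1)[X./.X/X./OO/XO]-1 (2,1)[X./../XX/OO/XO]+0
p2 O@[X./X./X./OO/XO] terminal -1; root [X./../X./OO/XO] d8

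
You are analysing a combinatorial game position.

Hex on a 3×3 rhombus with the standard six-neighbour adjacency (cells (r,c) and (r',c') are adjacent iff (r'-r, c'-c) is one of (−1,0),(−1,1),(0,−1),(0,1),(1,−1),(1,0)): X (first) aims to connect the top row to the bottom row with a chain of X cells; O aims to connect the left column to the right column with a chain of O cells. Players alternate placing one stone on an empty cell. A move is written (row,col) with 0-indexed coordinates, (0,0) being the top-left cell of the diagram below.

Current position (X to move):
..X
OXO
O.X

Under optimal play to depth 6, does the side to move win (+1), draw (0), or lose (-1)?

value(..X/OXO/O.X, X) = +1

ply 1, X at ..X/OXO/O.X | (0,0)=-1→X.X/OXO/O.X; (0,1)=-1→.XX/OXO/O.X; (2,1)=+1→..X/OXO/OXX*
ply 2: ..X/OXO/OXX is terminal -1 (O); from ..X/OXO/O.X depth 6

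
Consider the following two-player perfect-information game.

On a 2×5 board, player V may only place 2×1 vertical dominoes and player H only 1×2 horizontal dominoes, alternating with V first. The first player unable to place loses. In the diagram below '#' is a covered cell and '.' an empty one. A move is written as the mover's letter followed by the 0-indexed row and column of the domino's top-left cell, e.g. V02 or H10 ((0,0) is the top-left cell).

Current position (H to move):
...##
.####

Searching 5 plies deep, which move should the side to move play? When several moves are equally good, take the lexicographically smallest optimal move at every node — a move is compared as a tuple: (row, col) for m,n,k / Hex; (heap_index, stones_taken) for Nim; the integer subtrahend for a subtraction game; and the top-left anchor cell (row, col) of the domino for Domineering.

[...##/.####] H move#1: H00:+1/##.##/.####*, H01:-1/.####/.####
[##.##/.####] end (terminal -1, V#2); searched ...##/.#### to 5

H's best at [...##/.####]: H00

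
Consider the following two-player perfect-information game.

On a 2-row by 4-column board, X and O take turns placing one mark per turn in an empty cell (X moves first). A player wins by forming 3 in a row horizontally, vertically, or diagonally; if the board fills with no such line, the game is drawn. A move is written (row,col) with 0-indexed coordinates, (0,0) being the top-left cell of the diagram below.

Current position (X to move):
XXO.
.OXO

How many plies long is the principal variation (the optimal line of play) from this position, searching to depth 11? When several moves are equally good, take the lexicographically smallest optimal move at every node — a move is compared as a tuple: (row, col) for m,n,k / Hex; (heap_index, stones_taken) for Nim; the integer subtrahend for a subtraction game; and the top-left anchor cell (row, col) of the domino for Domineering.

PV length from [XXO./.OXO]: 2 plies

ply 1, X at XXO./.OXO | (0,3)=+0→XXOX/.OXO*; (1,0)=+0→XXO./XOXO
ply 2, O at XXOX/.OXO | (1,0)=+0→XXOX/OOXO*
ply 3: XXOX/OOXO is terminal +0 (X); from XXO./.OXO depth 11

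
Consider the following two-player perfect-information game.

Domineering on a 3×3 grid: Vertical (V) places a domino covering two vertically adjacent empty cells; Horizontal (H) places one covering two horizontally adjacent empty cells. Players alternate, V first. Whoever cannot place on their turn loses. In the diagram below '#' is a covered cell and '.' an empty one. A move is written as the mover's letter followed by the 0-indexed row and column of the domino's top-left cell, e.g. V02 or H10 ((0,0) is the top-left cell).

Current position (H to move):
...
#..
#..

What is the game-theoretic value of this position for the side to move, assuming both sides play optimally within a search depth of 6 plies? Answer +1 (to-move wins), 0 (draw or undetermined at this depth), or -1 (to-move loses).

[.../#../#..] H move#1: H00:-1/##./#../#.., H01:-1/.##/#../#.., H11:+1/.../###/#..*, H21:-1/.../#../###
[.../###/#..] end (terminal -1, V#2); searched .../#../#.. to 6

value(.../#../#.., H) = +1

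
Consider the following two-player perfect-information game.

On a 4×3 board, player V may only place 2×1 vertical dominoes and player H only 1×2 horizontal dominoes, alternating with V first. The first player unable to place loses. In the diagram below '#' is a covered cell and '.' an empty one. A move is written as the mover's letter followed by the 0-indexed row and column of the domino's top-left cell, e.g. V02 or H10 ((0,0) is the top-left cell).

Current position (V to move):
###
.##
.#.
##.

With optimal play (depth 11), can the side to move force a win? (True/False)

V winning at [###/.##/.#./##.]: True

[###/.##/.#./##.] V move#1: V10:+1/###/###/##./##.*, V22:+1/###/.##/.##/###
[###/###/##./##.] end (terminal -1, H#2); searched ###/.##/.#./##. to 11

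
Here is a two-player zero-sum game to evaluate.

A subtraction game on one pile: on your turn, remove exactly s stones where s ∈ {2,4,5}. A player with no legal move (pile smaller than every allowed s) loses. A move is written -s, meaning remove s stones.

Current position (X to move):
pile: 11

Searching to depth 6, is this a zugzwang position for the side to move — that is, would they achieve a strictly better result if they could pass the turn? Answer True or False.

ply 1, X at 11 | -2=-1→9; -4=+1→7*; -5=-1→6
ply 2, O at 7 | -2=-1→5*; -4=-1→3; -5=-1→2
ply 3, X at 5 | -2=-1→3; -4=+1→1*; -5=+1→0
ply 4: 1 is terminal -1 (O); from 11 depth 6
if X skipped the turn, O would face:
~ ply 1, O at 11 | -2=-1→9; -4=+1→7*; -5=-1→6
~ ply 2, X at 7 | -2=-1→5*; -4=-1→3; -5=-1→2
~ ply 3, O at 5 | -2=-1→3; -4=+1→1*; -5=+1→0
~ ply 4: 1 is terminal -1 (X); from 11 depth 6
compare (X): move=+1 vs pass=-1

zugzwang(11, X) = False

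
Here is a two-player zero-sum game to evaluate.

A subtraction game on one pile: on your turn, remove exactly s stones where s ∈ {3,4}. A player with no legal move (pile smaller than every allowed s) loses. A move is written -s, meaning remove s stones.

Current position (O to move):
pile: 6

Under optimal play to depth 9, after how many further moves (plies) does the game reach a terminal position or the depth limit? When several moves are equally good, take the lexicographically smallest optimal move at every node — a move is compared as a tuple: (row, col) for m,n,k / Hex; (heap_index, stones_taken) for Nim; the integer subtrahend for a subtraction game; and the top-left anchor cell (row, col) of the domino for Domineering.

PV length from [6]: 1 ply

ply 1, O at 6 | -3=-1→3; -4=+1→2*
ply 2: 2 is terminal -1 (X); from 6 depth 9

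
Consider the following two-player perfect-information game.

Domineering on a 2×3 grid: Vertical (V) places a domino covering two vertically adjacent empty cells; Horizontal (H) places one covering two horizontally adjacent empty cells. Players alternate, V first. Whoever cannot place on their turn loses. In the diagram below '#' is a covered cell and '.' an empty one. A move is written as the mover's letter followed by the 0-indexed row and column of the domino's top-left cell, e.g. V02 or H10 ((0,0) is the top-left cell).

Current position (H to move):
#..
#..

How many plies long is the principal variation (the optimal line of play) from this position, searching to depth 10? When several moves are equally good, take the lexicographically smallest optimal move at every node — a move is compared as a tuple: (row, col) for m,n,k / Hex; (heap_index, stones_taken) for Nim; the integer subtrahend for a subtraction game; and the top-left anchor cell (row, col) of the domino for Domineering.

PV length from [#../#..]: 1 ply

[#../#..] H move#1: H01:+1/###/#..*, H11:+1/#../###
[###/#..] end (terminal -1, V#2); searched #../#.. to 10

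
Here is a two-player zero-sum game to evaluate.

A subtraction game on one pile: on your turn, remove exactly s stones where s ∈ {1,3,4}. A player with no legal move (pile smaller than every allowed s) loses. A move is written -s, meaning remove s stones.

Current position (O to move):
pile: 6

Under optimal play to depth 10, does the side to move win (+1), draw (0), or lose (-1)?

value(6, O) = +1

p1 O@[6]: -1[5]-1 -3[3]-1 -4[2]+1*
p2 X@[2]: -1[1]-1*
p3 O@[1]: -1[0]+1*
p4 X@[0] terminal -1; root [6] d10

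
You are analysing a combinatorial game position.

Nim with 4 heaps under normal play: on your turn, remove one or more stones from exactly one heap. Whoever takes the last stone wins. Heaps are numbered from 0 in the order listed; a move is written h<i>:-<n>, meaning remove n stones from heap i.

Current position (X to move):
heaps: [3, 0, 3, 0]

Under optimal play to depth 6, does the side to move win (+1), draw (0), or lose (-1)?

value((3,0,3,0), X) = -1

ply 1, X at (3,0,3,0) | h0:-1=-1→(2,0,3,0)*; h0:-2=-1→(1,0,3,0); h0:-3=-1→(0,0,3,0); h2:-1=-1→(3,0,2,0); h2:-2=-1→(3,0,1,0); h2:-3=-1→(3,0,0,0)
ply 2, O at (2,0,3,0) | h0:-1=-1→(1,0,3,0); h0:-2=-1→(0,0,3,0); h2:-1=+1→(2,0,2,0)*; h2:-2=-1→(2,0,1,0); h2:-3=-1→(2,0,0,0)
ply 3, X at (2,0,2,0) | h0:-1=-1→(1,0,2,0)*; h0:-2=-1→(0,0,2,0); h2:-1=-1→(2,0,1,0); h2:-2=-1→(2,0,0,0)
ply 4, O at (1,0,2,0) | h0:-1=-1→(0,0,2,0); h2:-1=+1→(1,0,1,0)*; h2:-2=-1→(1,0,0,0)
ply 5, X at (1,0,1,0) | h0:-1=-1→(0,0,1,0)*; h2:-1=-1→(1,0,0,0)
ply 6, O at (0,0,1,0) | h2:-1=+1→(0,0,0,0)*
ply 7: (0,0,0,0) is terminal -1 (X); from (3,0,3,0) depth 6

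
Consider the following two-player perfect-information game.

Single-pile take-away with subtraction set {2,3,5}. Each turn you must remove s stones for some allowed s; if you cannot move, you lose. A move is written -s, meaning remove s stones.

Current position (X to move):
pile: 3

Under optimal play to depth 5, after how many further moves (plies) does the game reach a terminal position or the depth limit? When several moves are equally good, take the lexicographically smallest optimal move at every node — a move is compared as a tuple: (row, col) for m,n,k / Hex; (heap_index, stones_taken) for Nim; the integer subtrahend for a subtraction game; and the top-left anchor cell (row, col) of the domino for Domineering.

ply 1, X at 3 | -2=+1→1*; -3=+1→0
ply 2: 1 is terminal -1 (O); from 3 depth 5

PV length from [3]: 1 ply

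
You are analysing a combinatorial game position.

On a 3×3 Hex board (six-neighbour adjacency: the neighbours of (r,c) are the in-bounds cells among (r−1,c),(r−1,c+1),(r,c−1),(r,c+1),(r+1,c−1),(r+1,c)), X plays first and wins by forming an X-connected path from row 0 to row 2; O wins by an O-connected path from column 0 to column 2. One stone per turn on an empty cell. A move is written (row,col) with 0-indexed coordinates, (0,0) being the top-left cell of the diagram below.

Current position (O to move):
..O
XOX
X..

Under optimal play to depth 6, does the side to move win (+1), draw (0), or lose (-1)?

p1 O@[..O/XOX/X..]: (0,0)[O.O/XOX/X..]-1* (0,1)[.OO/XOX/X..]-1 (2,1)[..O/XOX/XO.]-1 (2,2)[..O/XOX/X.O]-1
p2 X@[O.O/XOX/X..]: (0,1)[OXO/XOX/X..]+1* (2,1)[O.O/XOX/XX.]-1 (2,2)[O.O/XOX/X.X]-1
p3 O@[OXO/XOX/X..] terminal -1; root [..O/XOX/X..] d6

value(..O/XOX/X.., O) = -1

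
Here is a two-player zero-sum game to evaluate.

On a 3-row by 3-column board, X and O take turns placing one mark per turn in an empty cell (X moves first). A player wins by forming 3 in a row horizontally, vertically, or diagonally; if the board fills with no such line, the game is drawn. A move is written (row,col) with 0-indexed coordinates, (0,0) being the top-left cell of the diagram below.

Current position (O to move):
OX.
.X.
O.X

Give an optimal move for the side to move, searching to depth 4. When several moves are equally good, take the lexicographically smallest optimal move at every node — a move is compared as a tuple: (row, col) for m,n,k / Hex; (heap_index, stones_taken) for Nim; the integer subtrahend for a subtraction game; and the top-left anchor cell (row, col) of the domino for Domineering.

ply 1, O at OX./.X./O.X | (0,2)=-1→OXO/.X./O.X; (1,0)=+1→OX./OX./O.X*; (1,2)=-1→OX./.XO/O.X; (2,1)=+0→OX./.X./OOX
ply 2: OX./OX./O.X is terminal -1 (X); from OX./.X./O.X depth 4

O's best at [OX./.X./O.X]: (1,0)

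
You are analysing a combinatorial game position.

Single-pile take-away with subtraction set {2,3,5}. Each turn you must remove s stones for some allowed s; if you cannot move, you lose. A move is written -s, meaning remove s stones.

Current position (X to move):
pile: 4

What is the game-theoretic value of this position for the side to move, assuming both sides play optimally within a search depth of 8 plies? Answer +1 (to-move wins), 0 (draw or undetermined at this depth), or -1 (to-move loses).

ply 1, X at 4 | -2=-1→2; -3=+1→1*
ply 2: 1 is terminal -1 (O); from 4 depth 8

value(4, X) = +1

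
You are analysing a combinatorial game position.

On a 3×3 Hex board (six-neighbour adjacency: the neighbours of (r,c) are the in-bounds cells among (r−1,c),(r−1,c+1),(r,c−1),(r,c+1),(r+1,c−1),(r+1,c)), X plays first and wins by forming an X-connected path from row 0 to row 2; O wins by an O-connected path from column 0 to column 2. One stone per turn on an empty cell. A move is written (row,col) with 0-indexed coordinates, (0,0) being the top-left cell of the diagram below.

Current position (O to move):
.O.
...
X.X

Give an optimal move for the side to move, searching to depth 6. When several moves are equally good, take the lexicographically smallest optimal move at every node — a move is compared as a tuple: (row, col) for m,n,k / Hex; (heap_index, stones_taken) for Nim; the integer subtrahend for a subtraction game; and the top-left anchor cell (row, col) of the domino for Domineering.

[.O./.../X.X] O move#1: (0,0):-1/OO./.../X.X, (0,2):+1/.OO/.../X.X*, (1,0):-1/.O./O../X.X, (1,1):+1/.O./.O./X.X, (1,2):+1/.O./..O/X.X, (2,1):-1/.O./.../XOX
[.OO/.../X.X] X move#2: (0,0):-1/XOO/.../X.X*, (1,0):-1/.OO/X../X.X, (1,1):-1/.OO/.X./X.X, (1,2):-1/.OO/..X/X.X, (2,1):-1/.OO/.../XXX
[XOO/.../X.X] O move#3: (1,0):+1/XOO/O../X.X*, (1,1):-1/XOO/.O./X.X, (1,2):-1/XOO/..O/X.X, (2,1):-1/XOO/.../XOX
[XOO/O../X.X] end (terminal -1, X#4); searched .O./.../X.X to 6

O's best at [.O./.../X.X]: (0,2)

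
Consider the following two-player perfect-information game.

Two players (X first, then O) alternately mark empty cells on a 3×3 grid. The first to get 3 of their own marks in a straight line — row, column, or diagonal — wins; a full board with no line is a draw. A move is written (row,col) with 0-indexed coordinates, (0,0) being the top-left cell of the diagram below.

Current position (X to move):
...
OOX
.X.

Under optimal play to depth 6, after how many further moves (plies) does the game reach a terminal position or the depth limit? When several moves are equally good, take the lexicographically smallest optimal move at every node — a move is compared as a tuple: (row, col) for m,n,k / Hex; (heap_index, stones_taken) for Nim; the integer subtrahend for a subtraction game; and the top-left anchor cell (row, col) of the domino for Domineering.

PV length from [.../OOX/.X.]: 3 plies

[.../OOX/.X.] X move#1: (0,0):+0/X../OOX/.X., (0,1):-1/.X./OOX/.X., (0,2):+0/..X/OOX/.X., (2,0):+0/.../OOX/XX., (2,2):+1/.../OOX/.XX*
[.../OOX/.XX] O move#2: (0,0):-1/O../OOX/.XX*, (0,1):-1/.O./OOX/.XX, (0,2):-1/..O/OOX/.XX, (2,0):-1/.../OOX/OXX
[O../OOX/.XX] X move#3: (0,1):-1/OX./OOX/.XX, (0,2):+1/O.X/OOX/.XX*, (2,0):+1/O../OOX/XXX
[O.X/OOX/.XX] end (terminal -1, O#4); searched .../OOX/.X. to 6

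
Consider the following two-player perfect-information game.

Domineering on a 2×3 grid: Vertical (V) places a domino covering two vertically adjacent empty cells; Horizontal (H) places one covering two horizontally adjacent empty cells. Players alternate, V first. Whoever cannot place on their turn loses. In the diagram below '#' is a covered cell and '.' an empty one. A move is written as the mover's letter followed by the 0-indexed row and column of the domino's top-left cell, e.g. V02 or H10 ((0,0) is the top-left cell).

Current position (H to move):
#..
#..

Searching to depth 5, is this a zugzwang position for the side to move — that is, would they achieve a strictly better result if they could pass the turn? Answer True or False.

[#../#..] H move#1: H01:+1/###/#..*, H11:+1/#../###
[###/#..] end (terminal -1, V#2); searched #../#.. to 5
if H skipped the turn, V would face:
~ [#../#..] V move#1: V01:+1/##./##.*, V02:+1/#.#/#.#
~ [##./##.] end (terminal -1, H#2); searched #../#.. to 5
compare (H): move=+1 vs pass=-1

zugzwang(#../#.., H) = False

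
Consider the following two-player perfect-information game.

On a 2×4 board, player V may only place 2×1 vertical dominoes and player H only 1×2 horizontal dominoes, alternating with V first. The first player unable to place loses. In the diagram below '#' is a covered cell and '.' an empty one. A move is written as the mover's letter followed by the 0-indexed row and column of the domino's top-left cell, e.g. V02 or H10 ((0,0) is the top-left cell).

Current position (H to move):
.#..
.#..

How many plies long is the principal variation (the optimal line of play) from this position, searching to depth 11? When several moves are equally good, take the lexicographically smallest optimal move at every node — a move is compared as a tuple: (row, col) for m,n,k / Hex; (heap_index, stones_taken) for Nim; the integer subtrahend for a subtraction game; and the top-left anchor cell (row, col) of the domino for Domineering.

PV length from [.#../.#..]: 3 plies

[.#../.#..] H move#1: H02:+1/.###/.#..*, H12:+1/.#../.###
[.###/.#..] V move#2: V00:-1/####/##..*
[####/##..] H move#3: H12:+1/####/####*
[####/####] end (terminal -1, V#4); searched .#../.#.. to 11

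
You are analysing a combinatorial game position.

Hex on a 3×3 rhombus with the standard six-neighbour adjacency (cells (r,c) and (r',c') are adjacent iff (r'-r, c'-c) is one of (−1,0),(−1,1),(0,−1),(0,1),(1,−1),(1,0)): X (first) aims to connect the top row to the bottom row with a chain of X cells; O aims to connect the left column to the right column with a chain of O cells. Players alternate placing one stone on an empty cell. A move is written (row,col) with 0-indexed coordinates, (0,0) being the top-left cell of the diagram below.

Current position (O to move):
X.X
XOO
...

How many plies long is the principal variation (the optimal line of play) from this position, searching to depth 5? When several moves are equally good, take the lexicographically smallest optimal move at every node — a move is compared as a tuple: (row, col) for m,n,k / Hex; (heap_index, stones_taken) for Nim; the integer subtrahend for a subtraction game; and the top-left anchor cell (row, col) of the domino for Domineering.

ply 1, O at X.X/XOO/... | (0,1)=-1→XOX/XOO/...; (2,0)=+1→X.X/XOO/O..*; (2,1)=-1→X.X/XOO/.O.; (2,2)=-1→X.X/XOO/..O
ply 2: X.X/XOO/O.. is terminal -1 (X); from X.X/XOO/... depth 5

PV length from [X.X/XOO/...]: 1 ply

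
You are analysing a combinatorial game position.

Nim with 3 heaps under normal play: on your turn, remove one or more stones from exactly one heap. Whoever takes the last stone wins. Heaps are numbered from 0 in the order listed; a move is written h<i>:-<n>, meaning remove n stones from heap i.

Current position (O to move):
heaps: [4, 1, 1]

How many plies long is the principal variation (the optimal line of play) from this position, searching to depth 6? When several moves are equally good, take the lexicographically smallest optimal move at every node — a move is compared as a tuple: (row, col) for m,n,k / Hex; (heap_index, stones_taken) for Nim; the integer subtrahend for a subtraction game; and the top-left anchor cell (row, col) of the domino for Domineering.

PV length from [(4,1,1)]: 3 plies

p1 O@[(4,1,1)]: h0:-1[(3,1,1)]-1 h0:-2[(2,1,1)]-1 h0:-3[(1,1,1)]-1 h0:-4[(0,1,1)]+1* h1:-1[(4,0,1)]-1 h2:-1[(4,1,0)]-1
p2 X@[(0,1,1)]: h1:-1[(0,0,1)]-1* h2:-1[(0,1,0)]-1
p3 O@[(0,0,1)]: h2:-1[(0,0,0)]+1*
p4 X@[(0,0,0)] terminal -1; root [(4,1,1)] d6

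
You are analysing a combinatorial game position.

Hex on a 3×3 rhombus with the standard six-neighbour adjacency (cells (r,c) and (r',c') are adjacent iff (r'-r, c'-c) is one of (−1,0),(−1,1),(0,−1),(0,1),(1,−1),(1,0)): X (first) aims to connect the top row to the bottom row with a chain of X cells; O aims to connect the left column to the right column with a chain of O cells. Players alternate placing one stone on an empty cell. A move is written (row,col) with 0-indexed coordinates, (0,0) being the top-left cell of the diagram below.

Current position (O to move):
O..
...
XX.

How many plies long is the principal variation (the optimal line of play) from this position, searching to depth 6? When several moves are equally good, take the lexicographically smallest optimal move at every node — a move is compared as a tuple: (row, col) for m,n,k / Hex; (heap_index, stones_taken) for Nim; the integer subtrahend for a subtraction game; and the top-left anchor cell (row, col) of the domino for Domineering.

PV length from [O../.../XX.]: 5 plies

ply 1, O at O../.../XX. | (0,1)=-1→OO./.../XX.; (0,2)=-1→O.O/.../XX.; (1,0)=-1→O../O../XX.; (1,1)=+1→O../.O./XX.*; (1,2)=-1→O../..O/XX.; (2,2)=-1→O../.../XXO
ply 2, X at O../.O./XX. | (0,1)=-1→OX./.O./XX.*; (0,2)=-1→O.X/.O./XX.; (1,0)=-1→O../XO./XX.; (1,2)=-1→O../.OX/XX.; (2,2)=-1→O../.O./XXX
ply 3, O at OX./.O./XX. | (0,2)=-1→OXO/.O./XX.; (1,0)=+1→OX./OO./XX.*; (1,2)=-1→OX./.OO/XX.; (2,2)=-1→OX./.O./XXO
ply 4, X at OX./OO./XX. | (0,2)=-1→OXX/OO./XX.*; (1,2)=-1→OX./OOX/XX.; (2,2)=-1→OX./OO./XXX
ply 5, O at OXX/OO./XX. | (1,2)=+1→OXX/OOO/XX.*; (2,2)=-1→OXX/OO./XXO
ply 6: OXX/OOO/XX. is terminal -1 (X); from O../.../XX. depth 6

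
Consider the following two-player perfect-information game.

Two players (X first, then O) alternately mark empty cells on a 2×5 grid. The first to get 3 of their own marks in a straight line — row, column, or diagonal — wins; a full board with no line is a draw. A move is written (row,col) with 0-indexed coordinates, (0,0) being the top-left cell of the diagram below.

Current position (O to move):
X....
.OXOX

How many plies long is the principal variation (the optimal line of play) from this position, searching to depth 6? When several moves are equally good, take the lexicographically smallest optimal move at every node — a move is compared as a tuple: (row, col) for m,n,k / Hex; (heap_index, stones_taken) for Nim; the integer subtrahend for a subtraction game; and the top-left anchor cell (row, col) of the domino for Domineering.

PV length from [X..../.OXOX]: 5 plies

ply 1, O at X..../.OXOX | (0,1)=+0→XO.../.OXOX*; (0,2)=+0→X.O../.OXOX; (0,3)=+0→X..O./.OXOX; (0,4)=+0→X...O/.OXOX; (1,0)=+0→X..../OOXOX
ply 2, X at XO.../.OXOX | (0,2)=+0→XOX../.OXOX*; (0,3)=+0→XO.X./.OXOX; (0,4)=+0→XO..X/.OXOX; (1,0)=+0→XO.../XOXOX
ply 3, O at XOX../.OXOX | (0,3)=+0→XOXO./.OXOX*; (0,4)=+0→XOX.O/.OXOX; (1,0)=+0→XOX../OOXOX
ply 4, X at XOXO./.OXOX | (0,4)=+0→XOXOX/.OXOX*; (1,0)=+0→XOXO./XOXOX
ply 5, O at XOXOX/.OXOX | (1,0)=+0→XOXOX/OOXOX*
ply 6: XOXOX/OOXOX is terminal +0 (X); from X..../.OXOX depth 6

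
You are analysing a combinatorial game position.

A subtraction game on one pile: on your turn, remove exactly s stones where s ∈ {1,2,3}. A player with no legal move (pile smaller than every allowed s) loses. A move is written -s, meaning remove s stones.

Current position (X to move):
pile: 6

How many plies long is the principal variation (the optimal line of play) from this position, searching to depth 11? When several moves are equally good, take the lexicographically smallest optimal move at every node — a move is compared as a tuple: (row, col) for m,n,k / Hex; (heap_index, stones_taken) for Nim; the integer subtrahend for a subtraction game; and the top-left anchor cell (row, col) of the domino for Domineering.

[6] X move#1: -1:-1/5, -2:+1/4*, -3:-1/3
[4] O move#2: -1:-1/3*, -2:-1/2, -3:-1/1
[3] X move#3: -1:-1/2, -2:-1/1, -3:+1/0*
[0] end (terminal -1, O#4); searched 6 to 11

PV length from [6]: 3 plies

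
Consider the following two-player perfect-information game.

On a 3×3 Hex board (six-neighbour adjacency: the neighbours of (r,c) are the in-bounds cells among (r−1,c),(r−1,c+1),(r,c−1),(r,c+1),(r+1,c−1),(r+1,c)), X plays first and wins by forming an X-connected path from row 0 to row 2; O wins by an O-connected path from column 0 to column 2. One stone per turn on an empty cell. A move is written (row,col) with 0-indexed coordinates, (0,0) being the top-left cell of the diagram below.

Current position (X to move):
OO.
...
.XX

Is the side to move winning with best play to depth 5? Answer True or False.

X winning at [OO./.../.XX]: True

[OO./.../.XX] X move#1: (0,2):+1/OOX/.../.XX*, (1,0):-1/OO./X../.XX, (1,1):-1/OO./.X./.XX, (1,2):-1/OO./..X/.XX, (2,0):-1/OO./.../XXX
[OOX/.../.XX] O move#2: (1,0):-1/OOX/O../.XX*, (1,1):-1/OOX/.O./.XX, (1,2):-1/OOX/..O/.XX, (2,0):-1/OOX/.../OXX
[OOX/O../.XX] X move#3: (1,1):+1/OOX/OX./.XX*, (1,2):+1/OOX/O.X/.XX, (2,0):+1/OOX/O../XXX
[OOX/OX./.XX] end (terminal -1, O#4); searched OO./.../.XX to 5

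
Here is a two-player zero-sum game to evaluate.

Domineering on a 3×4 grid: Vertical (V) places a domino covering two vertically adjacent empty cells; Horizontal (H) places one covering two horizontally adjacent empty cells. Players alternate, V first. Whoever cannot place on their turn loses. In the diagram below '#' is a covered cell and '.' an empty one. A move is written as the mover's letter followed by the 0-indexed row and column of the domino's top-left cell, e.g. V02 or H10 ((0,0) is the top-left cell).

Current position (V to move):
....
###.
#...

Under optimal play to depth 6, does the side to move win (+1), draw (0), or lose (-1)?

ply 1, V at ..../###./#... | V03=-1→...#/####/#...*; V13=-1→..../####/#..#
ply 2, H at ...#/####/#... | H00=+1→##.#/####/#...*; H01=+1→.###/####/#...; H21=+1→...#/####/###.; H22=+1→...#/####/#.##
ply 3: ##.#/####/#... is terminal -1 (V); from ..../###./#... depth 6

value(..../###./#..., V) = -1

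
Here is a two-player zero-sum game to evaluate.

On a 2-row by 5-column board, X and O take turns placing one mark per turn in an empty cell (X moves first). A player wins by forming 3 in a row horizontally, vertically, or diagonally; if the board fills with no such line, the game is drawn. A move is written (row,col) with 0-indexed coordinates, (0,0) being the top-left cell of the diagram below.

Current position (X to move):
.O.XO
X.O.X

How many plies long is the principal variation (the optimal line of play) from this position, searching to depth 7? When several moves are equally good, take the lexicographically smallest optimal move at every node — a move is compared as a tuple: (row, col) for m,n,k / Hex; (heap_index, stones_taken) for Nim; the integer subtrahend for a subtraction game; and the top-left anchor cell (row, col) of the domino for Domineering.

[.O.XO/X.O.X] X move#1: (0,0):+0/XO.XO/X.O.X*, (0,2):+0/.OXXO/X.O.X, (1,1):+0/.O.XO/XXO.X, (1,3):+0/.O.XO/X.OXX
[XO.XO/X.O.X] O move#2: (0,2):+0/XOOXO/X.O.X*, (1,1):+0/XO.XO/XOO.X, (1,3):+0/XO.XO/X.OOX
[XOOXO/X.O.X] X move#3: (1,1):+0/XOOXO/XXO.X*, (1,3):+0/XOOXO/X.OXX
[XOOXO/XXO.X] O move#4: (1,3):+0/XOOXO/XXOOX*
[XOOXO/XXOOX] end (terminal +0, X#5); searched .O.XO/X.O.X to 7

PV length from [.O.XO/X.O.X]: 4 plies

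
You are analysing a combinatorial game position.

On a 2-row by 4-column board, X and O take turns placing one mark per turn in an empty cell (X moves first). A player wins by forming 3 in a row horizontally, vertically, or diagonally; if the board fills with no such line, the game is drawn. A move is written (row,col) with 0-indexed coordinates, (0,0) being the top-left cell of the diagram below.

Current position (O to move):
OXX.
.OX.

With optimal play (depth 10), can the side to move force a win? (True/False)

[OXX./.OX.] O move#1: (0,3):+0/OXXO/.OX.*, (1,0):-1/OXX./OOX., (1,3):-1/OXX./.OXO
[OXXO/.OX.] X move#2: (1,0):+0/OXXO/XOX.*, (1,3):+0/OXXO/.OXX
[OXXO/XOX.] O move#3: (1,3):+0/OXXO/XOXO*
[OXXO/XOXO] end (terminal +0, X#4); searched OXX./.OX. to 10

O winning at [OXX./.OX.]: False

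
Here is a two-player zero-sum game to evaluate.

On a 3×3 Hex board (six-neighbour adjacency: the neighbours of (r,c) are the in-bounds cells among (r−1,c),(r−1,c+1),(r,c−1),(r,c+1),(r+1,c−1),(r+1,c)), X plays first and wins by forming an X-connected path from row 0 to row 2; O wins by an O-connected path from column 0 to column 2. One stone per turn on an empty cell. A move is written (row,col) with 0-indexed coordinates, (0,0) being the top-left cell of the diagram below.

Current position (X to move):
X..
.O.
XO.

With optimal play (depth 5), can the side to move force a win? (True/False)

[X../.O./XO.] X move#1: (0,1):-1/XX./.O./XO., (0,2):-1/X.X/.O./XO., (1,0):+1/X../XO./XO.*, (1,2):-1/X../.OX/XO., (2,2):-1/X../.O./XOX
[X../XO./XO.] end (terminal -1, O#2); searched X../.O./XO. to 5

X winning at [X../.O./XO.]: True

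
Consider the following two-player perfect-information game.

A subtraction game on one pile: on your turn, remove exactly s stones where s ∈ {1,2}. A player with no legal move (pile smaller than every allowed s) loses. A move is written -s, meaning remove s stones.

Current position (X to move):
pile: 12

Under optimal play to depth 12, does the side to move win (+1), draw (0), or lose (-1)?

[12] X move#1: -1:-1/11*, -2:-1/10
[11] O move#2: -1:-1/10, -2:+1/9*
[9] X move#3: -1:-1/8*, -2:-1/7
[8] O move#4: -1:-1/7, -2:+1/6*
[6] X move#5: -1:-1/5*, -2:-1/4
[5] O move#6: -1:-1/4, -2:+1/3*
[3] X move#7: -1:-1/2*, -2:-1/1
[2] O move#8: -1:-1/1, -2:+1/0*
[0] end (terminal -1, X#9); searched 12 to 12

value(12, X) = -1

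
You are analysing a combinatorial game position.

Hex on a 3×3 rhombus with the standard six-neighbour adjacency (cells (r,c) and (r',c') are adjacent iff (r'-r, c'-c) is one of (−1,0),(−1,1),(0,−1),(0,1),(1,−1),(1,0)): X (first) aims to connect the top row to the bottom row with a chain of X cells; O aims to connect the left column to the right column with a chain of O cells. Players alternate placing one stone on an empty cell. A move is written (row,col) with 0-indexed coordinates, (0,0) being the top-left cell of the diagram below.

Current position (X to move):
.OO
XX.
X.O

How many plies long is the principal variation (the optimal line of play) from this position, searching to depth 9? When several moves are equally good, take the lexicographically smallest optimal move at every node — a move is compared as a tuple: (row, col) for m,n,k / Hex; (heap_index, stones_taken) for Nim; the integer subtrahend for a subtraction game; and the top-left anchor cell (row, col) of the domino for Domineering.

p1 X@[.OO/XX./X.O]: (0,0)[XOO/XX./X.O]+1* (1,2)[.OO/XXX/X.O]-1 (2,1)[.OO/XX./XXO]-1
p2 O@[XOO/XX./X.O] terminal -1; root [.OO/XX./X.O] d9

PV length from [.OO/XX./X.O]: 1 ply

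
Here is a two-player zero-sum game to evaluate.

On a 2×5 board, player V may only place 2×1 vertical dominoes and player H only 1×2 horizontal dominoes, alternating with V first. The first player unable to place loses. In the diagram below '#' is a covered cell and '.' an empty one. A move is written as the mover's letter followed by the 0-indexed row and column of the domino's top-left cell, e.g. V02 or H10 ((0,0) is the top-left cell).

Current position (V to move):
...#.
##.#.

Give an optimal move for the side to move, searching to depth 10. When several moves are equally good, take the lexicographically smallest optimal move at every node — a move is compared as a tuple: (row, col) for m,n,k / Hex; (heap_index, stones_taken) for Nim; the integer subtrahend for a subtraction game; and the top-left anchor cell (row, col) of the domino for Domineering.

V's best at [...#./##.#.]: V02

p1 V@[...#./##.#.]: V02[..##./####.]+1* V04[...##/##.##]-1
p2 H@[..##./####.]: H00[####./####.]-1*
p3 V@[####./####.]: V04[#####/#####]+1*
p4 H@[#####/#####] terminal -1; root [...#./##.#.] d10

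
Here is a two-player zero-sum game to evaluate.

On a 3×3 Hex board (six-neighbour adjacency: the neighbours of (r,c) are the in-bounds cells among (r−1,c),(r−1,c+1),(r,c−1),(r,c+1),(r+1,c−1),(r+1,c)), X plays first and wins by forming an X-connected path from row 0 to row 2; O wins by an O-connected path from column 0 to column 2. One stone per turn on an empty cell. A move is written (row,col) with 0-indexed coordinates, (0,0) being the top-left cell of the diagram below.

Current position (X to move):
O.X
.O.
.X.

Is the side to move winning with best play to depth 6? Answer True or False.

X winning at [O.X/.O./.X.]: True

ply 1, X at O.X/.O./.X. | (0,1)=-1→OXX/.O./.X.; (1,0)=-1→O.X/XO./.X.; (1,2)=+1→O.X/.OX/.X.*; (2,0)=-1→O.X/.O./XX.; (2,2)=-1→O.X/.O./.XX
ply 2: O.X/.OX/.X. is terminal -1 (O); from O.X/.O./.X. depth 6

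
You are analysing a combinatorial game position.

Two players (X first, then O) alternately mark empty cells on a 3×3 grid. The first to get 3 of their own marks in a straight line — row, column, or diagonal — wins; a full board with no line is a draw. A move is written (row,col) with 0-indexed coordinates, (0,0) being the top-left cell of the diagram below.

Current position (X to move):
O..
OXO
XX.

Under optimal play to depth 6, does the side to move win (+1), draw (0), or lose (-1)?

value(O../OXO/XX., X) = +1

p1 X@[O../OXO/XX.]: (0,1)[OX./OXO/XX.]+1* (0,2)[O.X/OXO/XX.]+1 (2,2)[O../OXO/XXX]+1
p2 O@[OX./OXO/XX.] terminal -1; root [O../OXO/XX.] d6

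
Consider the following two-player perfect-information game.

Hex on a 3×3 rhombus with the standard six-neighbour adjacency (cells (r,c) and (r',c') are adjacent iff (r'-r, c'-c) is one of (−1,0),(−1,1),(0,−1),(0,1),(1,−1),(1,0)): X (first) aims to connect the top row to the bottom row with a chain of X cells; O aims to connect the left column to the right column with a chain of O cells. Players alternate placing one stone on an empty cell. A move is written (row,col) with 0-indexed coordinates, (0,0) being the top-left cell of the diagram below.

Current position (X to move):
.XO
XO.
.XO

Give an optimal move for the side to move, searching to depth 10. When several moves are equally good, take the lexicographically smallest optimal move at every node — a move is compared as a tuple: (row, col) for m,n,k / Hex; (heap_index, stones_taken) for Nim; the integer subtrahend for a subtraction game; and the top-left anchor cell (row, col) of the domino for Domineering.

p1 X@[.XO/XO./.XO]: (0,0)[XXO/XO./.XO]-1 (1,2)[.XO/XOX/.XO]-1 (2,0)[.XO/XO./XXO]+1*
p2 O@[.XO/XO./XXO] terminal -1; root [.XO/XO./.XO] d10

X's best at [.XO/XO./.XO]: (2,0)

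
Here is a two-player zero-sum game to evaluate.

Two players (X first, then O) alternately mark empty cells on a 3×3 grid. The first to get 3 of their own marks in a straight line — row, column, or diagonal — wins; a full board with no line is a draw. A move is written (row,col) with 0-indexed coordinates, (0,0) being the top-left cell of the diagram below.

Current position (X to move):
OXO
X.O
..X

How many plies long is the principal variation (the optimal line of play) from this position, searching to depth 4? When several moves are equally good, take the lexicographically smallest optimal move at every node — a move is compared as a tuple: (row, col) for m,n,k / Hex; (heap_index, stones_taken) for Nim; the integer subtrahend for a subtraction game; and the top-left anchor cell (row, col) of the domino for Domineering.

p1 X@[OXO/X.O/..X]: (1,1)[OXO/XXO/..X]+0 (2,0)[OXO/X.O/X.X]+0 (2,1)[OXO/X.O/.XX]+1*
p2 O@[OXO/X.O/.XX]: (1,1)[OXO/XOO/.XX]-1* (2,0)[OXO/X.O/OXX]-1
p3 X@[OXO/XOO/.XX]: (2,0)[OXO/XOO/XXX]+1*
p4 O@[OXO/XOO/XXX] terminal -1; root [OXO/X.O/..X] d4

PV length from [OXO/X.O/..X]: 3 plies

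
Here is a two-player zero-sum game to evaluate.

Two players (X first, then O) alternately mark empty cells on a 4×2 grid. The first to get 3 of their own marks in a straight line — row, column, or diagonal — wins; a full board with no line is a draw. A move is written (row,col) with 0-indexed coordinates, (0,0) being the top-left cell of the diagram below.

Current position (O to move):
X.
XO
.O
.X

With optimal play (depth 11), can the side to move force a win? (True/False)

O winning at [X./XO/.O/.X]: True

p1 O@[X./XO/.O/.X]: (0,1)[XO/XO/.O/.X]+1* (2,0)[X./XO/OO/.X]+0 (3,0)[X./XO/.O/OX]-1
p2 X@[XO/XO/.O/.X] terminal -1; root [X./XO/.O/.X] d11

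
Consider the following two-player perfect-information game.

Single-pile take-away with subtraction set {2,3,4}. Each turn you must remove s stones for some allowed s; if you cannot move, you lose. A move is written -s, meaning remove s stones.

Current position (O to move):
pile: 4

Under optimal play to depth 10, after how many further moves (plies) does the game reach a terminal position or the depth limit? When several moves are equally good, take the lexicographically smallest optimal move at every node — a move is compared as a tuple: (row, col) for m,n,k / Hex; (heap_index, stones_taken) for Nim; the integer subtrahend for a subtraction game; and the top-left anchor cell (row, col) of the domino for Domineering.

p1 O@[4]: -2[2]-1 -3[1]+1* -4[0]+1
p2 X@[1] terminal -1; root [4] d10

PV length from [4]: 1 ply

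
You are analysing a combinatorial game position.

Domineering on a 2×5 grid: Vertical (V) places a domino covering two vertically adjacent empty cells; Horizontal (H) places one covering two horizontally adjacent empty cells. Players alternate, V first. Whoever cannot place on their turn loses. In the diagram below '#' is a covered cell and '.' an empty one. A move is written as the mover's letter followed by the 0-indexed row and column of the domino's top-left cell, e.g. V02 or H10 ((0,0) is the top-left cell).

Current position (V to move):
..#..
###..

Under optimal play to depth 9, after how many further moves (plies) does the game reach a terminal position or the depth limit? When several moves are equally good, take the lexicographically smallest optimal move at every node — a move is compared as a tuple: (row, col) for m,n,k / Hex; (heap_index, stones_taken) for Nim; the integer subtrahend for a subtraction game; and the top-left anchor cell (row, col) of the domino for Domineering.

ply 1, V at ..#../###.. | V03=+1→..##./####.*; V04=+1→..#.#/###.#
ply 2, H at ..##./####. | H00=-1→####./####.*
ply 3, V at ####./####. | V04=+1→#####/#####*
ply 4: #####/##### is terminal -1 (H); from ..#../###.. depth 9

PV length from [..#../###..]: 3 plies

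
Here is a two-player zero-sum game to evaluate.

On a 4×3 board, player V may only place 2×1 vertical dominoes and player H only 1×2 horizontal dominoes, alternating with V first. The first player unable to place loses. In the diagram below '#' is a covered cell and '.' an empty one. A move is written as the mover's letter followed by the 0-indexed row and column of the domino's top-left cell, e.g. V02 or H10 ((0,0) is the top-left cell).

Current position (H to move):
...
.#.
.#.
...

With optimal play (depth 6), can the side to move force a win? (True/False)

H winning at [.../.#./.#./...]: False

ply 1, H at .../.#./.#./... | H00=-1→##./.#./.#./...*; H01=-1→.##/.#./.#./...; H30=-1→.../.#./.#./##.; H31=-1→.../.#./.#./.##
ply 2, V at ##./.#./.#./... | V02=+1→###/.##/.#./...*; V10=+1→##./##./##./...; V12=+1→##./.##/.##/...; V20=+1→##./.#./##./#..; V22=+1→##./.#./.##/..#
ply 3, H at ###/.##/.#./... | H30=-1→###/.##/.#./##.*; H31=-1→###/.##/.#./.##
ply 4, V at ###/.##/.#./##. | V10=+1→###/###/##./##.*; V22=+1→###/.##/.##/###
ply 5: ###/###/##./##. is terminal -1 (H); from .../.#./.#./... depth 6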